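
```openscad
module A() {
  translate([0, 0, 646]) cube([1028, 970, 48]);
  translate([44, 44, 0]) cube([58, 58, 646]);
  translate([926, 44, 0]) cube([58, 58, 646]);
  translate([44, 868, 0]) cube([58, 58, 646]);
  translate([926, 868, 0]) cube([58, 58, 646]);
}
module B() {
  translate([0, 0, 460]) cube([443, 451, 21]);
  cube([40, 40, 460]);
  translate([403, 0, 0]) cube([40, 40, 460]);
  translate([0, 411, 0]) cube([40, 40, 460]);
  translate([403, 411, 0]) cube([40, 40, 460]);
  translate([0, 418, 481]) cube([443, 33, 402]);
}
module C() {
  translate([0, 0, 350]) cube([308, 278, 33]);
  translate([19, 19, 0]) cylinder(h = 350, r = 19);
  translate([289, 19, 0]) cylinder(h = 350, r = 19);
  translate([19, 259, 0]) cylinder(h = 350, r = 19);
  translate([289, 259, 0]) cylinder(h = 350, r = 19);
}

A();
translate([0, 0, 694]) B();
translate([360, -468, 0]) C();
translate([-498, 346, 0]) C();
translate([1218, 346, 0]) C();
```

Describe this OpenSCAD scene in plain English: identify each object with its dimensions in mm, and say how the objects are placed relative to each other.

A is a rectangular dining table. The top is 1028×970×48 mm with its upper surface at z = 694 mm. It stands on four 58×58 mm square legs, each inset 44 mm from the nearest pair of top edges, running from the floor to the underside of the top.

B is a chair. The seat is a 443×451×21 mm slab with its top at z = 481 mm, on four 40×40 mm corner legs (flush with the seat edges, standing on z = 0). A flat backrest 33 mm thick, 402 mm tall, spans the full seat width and rises from the seat top along its +y edge, rear face flush with the rear of the seat.

C is a simple wooden stool: a rectangular seat 308 mm (x) by 278 mm (y), 33 mm thick, top face at z = 383 mm, on four round legs, each 38 mm in diameter. The legs rest on z = 0, each leg's axis is inset half a diameter from the nearest pair of seat edges (so the leg's bounding box is flush with the corner).

The chair is on top of the table. Three stools sit around the table at the −y, −x, +x sides.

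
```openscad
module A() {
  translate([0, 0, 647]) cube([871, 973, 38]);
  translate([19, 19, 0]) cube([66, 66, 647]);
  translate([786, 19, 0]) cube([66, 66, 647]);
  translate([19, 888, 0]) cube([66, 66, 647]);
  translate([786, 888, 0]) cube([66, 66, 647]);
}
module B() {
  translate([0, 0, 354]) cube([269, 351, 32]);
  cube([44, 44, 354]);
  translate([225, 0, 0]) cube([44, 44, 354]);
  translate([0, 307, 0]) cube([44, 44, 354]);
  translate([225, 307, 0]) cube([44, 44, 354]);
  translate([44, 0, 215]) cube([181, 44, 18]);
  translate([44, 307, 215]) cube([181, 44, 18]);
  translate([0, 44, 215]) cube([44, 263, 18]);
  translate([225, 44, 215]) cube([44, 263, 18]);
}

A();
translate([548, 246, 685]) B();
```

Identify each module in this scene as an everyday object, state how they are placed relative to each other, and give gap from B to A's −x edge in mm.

A is a table. B is a stool. The stool is on top of the table. The gap from the stool to the table's −x edge is 548 mm.

The stool's min-x is at 548; the table's min-x is 0; gap = 548 mm.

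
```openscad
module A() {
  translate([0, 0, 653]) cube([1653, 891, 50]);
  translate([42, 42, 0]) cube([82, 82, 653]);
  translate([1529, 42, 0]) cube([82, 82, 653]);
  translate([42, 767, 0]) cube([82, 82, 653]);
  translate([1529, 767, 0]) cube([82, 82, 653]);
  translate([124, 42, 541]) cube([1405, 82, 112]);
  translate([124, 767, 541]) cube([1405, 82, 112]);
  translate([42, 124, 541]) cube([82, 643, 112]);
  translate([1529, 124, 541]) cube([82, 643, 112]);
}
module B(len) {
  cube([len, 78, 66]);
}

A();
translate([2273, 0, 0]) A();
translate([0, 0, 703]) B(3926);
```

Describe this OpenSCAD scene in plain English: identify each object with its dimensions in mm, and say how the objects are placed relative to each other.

A is a rectangular dining table. The top is 1653×891×50 mm with its upper surface at z = 703 mm. It stands on four 82×82 mm square legs, each inset 42 mm from the nearest pair of top edges, running from the floor to the underside of the top. Four apron rails, 82 mm thick and 112 mm tall, run between adjacent legs with their top edges flush with the underside of the top and their outer faces flush with the legs' outer faces.

B is a rectangular beam 3926 mm long (x), 78 mm deep (y), 66 mm thick (z).

The beam spans the tops of two tables placed 620 mm apart, resting at z = 703 mm.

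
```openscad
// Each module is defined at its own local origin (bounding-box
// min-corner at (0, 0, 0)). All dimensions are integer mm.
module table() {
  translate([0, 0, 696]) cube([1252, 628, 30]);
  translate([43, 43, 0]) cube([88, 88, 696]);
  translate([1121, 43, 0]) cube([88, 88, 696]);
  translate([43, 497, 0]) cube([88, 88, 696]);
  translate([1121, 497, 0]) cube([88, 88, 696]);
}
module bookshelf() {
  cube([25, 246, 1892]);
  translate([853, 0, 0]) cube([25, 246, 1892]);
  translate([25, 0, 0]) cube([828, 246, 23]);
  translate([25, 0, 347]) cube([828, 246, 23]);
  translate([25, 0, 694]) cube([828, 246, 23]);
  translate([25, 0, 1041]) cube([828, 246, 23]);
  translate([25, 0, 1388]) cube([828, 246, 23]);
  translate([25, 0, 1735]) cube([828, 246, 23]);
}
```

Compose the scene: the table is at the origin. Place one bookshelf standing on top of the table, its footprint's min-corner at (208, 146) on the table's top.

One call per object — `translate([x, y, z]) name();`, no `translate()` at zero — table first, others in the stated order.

table();
translate([208, 146, 726]) bookshelf();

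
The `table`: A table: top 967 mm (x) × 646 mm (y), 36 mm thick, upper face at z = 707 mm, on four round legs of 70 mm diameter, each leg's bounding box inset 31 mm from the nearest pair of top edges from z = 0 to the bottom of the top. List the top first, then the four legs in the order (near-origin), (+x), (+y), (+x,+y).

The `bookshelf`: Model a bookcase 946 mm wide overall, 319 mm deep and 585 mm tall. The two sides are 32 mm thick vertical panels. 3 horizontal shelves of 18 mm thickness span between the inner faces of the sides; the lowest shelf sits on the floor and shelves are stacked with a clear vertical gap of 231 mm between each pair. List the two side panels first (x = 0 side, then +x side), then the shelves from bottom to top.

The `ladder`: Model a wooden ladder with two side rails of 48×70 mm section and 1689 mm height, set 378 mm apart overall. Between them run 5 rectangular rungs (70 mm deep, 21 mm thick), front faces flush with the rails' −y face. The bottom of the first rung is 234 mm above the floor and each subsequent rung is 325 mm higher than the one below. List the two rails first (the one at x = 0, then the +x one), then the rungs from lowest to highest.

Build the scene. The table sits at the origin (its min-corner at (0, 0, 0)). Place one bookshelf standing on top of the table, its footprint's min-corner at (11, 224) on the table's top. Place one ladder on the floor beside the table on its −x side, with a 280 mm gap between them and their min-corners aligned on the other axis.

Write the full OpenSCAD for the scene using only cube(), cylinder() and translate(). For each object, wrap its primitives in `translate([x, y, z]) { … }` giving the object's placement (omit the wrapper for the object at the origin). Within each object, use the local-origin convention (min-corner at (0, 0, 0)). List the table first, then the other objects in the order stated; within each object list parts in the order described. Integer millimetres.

translate([0, 0, 671]) cube([967, 646, 36]);
translate([66, 66, 0]) cylinder(h = 671, r = 35);
translate([901, 66, 0]) cylinder(h = 671, r = 35);
translate([66, 580, 0]) cylinder(h = 671, r = 35);
translate([901, 580, 0]) cylinder(h = 671, r = 35);
translate([11, 224, 707]) {
  cube([32, 319, 585]);
  translate([914, 0, 0]) cube([32, 319, 585]);
  translate([32, 0, 0]) cube([882, 319, 18]);
  translate([32, 0, 249]) cube([882, 319, 18]);
  translate([32, 0, 498]) cube([882, 319, 18]);
}
translate([-658, 0, 0]) {
  cube([48, 70, 1689]);
  translate([330, 0, 0]) cube([48, 70, 1689]);
  translate([48, 0, 234]) cube([282, 70, 21]);
  translate([48, 0, 559]) cube([282, 70, 21]);
  translate([48, 0, 884]) cube([282, 70, 21]);
  translate([48, 0, 1209]) cube([282, 70, 21]);
  translate([48, 0, 1534]) cube([282, 70, 21]);
}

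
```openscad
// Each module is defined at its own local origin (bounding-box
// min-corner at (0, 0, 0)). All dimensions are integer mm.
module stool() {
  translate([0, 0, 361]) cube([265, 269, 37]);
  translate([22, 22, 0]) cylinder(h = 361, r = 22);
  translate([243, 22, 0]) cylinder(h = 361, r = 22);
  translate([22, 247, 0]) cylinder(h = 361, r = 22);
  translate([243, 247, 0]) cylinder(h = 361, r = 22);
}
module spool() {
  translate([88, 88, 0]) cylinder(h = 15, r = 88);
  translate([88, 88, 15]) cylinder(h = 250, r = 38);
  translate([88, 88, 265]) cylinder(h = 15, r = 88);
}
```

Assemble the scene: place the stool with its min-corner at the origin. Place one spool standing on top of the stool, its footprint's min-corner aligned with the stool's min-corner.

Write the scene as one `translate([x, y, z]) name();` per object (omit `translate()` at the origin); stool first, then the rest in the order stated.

stool();
translate([0, 0, 398]) spool();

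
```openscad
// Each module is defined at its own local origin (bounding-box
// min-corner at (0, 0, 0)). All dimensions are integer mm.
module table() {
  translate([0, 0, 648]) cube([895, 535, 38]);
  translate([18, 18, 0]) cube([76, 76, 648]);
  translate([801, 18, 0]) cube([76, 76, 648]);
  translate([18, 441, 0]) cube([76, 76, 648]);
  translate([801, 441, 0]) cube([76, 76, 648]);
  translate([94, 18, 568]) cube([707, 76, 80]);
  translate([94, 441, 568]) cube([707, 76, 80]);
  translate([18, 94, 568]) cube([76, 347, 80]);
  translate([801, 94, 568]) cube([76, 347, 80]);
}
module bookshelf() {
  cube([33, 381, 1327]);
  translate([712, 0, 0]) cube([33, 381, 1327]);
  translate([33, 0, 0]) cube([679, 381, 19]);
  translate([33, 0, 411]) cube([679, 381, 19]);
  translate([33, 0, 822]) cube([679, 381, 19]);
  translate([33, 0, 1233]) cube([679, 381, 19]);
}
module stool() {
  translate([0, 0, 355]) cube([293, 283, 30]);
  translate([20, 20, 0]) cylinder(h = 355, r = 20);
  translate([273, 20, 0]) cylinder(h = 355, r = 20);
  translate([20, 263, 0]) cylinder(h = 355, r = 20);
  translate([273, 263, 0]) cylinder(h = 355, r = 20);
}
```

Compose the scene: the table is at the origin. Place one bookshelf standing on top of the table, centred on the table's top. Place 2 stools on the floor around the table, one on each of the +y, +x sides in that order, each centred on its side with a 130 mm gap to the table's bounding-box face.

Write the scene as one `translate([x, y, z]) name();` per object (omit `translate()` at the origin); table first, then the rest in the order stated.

table();
translate([75, 77, 686]) bookshelf();
translate([301, 665, 0]) stool();
translate([1025, 126, 0]) stool();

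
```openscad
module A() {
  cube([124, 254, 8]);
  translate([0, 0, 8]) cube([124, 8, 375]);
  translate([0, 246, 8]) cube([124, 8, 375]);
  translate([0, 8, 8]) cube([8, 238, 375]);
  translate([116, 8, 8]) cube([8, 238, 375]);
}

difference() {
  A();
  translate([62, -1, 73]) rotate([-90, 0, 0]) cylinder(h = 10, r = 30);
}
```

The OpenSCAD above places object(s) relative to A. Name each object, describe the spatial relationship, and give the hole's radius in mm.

A is an open box. The open box has a circular hole through its front wall. The hole's radius is 30 mm.

The subtracted cylinder has r = 30 mm.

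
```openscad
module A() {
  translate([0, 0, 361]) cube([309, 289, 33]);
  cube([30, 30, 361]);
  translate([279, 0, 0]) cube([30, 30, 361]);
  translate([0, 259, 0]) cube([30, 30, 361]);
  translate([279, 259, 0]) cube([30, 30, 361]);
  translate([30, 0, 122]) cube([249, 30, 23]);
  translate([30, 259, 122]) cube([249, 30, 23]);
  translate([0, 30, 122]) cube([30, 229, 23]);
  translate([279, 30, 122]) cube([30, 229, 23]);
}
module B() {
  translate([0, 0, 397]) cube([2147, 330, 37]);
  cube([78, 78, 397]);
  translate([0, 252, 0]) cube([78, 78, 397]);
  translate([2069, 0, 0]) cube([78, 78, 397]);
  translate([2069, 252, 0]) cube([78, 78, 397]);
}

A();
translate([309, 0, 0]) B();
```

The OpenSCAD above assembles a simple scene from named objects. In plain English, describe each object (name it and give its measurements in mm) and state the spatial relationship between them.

A is a four-legged stool. The seat is 309×289 mm, 33 mm thick, top at z = 394 mm. It stands on four square legs, each 30×30 mm in cross-section, from z = 0 to the seat underside, each flush with a corner of the seat. Four stretchers, 30 mm wide and 23 mm tall, connect adjacent legs with their undersides at z = 122 mm, each running between the inner faces of the legs it joins and aligned with the legs' outer faces on the other axis.

B is a long wooden bench with a 2147 mm (x) × 330 mm (y) seat, 37 mm thick, its top surface 434 mm above the floor. Four 78 mm square legs at the seat corners, flush with the edges, run from z = 0 to the seat underside.

The bench is against the stool's +x side, with their −y faces flush.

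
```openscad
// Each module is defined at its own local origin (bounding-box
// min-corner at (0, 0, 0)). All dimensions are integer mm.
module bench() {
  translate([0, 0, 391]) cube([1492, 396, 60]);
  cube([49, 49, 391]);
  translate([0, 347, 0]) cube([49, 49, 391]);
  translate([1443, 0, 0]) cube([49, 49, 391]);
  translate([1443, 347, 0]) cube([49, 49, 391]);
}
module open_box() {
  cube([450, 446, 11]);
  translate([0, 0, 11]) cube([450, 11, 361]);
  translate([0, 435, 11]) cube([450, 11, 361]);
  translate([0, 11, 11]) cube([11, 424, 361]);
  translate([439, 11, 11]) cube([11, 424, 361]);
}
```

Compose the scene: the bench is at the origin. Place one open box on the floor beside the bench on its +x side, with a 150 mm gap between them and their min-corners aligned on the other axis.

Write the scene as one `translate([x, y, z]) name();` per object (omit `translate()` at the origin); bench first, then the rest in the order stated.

bench();
translate([1642, 0, 0]) open_box();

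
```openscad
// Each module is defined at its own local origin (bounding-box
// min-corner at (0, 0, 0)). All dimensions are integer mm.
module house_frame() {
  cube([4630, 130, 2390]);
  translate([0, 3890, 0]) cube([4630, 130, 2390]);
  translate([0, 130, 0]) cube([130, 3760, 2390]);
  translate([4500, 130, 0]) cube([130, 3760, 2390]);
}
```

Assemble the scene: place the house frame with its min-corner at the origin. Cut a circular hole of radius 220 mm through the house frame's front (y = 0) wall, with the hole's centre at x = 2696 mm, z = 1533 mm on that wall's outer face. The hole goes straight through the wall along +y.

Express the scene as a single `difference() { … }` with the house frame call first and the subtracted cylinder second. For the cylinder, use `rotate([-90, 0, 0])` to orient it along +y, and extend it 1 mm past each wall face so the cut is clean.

difference() {
  house_frame();
  translate([2696, -1, 1533]) rotate([-90, 0, 0]) cylinder(h = 132, r = 220);
}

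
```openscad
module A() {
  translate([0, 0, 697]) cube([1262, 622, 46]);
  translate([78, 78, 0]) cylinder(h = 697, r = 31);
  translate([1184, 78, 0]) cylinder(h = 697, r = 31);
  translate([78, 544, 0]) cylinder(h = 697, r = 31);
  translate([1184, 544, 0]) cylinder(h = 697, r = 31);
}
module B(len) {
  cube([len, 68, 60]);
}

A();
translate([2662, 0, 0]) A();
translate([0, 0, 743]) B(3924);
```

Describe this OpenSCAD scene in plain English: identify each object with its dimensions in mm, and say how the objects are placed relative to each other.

A is a rectangular dining table. The top is 1262×622×46 mm with its upper surface at z = 743 mm. It stands on four round legs of 62 mm diameter, each leg's bounding box inset 47 mm from the nearest pair of top edges, running from the floor to the underside of the top.

B is a rectangular beam 3924 mm long (x), 68 mm deep (y), 60 mm thick (z).

The beam spans the tops of two tables placed 1400 mm apart, resting at z = 743 mm.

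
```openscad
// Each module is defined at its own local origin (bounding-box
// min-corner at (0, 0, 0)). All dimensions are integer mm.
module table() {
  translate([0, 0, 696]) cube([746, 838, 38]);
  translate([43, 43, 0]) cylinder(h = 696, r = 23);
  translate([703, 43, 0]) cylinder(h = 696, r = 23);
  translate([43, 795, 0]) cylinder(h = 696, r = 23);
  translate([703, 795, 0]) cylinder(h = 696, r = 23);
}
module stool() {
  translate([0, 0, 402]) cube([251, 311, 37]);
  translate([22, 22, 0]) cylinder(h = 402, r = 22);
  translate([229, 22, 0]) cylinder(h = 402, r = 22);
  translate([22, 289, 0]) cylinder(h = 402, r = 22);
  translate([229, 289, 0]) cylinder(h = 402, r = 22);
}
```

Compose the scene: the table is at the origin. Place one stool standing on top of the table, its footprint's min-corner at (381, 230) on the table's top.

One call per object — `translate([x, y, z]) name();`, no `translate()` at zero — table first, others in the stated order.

table();
translate([381, 230, 734]) stool();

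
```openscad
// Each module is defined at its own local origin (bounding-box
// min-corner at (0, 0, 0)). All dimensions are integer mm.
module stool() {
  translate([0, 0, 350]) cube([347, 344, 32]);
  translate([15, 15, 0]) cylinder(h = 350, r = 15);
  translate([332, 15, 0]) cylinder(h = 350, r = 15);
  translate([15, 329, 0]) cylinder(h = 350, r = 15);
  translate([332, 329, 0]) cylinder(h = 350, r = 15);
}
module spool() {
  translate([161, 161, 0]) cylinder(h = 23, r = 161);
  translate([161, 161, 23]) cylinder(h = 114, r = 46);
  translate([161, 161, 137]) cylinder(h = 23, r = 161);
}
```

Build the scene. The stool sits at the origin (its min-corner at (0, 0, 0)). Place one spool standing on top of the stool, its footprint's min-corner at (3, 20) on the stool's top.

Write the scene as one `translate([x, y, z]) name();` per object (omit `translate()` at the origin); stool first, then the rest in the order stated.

stool();
translate([3, 20, 382]) spool();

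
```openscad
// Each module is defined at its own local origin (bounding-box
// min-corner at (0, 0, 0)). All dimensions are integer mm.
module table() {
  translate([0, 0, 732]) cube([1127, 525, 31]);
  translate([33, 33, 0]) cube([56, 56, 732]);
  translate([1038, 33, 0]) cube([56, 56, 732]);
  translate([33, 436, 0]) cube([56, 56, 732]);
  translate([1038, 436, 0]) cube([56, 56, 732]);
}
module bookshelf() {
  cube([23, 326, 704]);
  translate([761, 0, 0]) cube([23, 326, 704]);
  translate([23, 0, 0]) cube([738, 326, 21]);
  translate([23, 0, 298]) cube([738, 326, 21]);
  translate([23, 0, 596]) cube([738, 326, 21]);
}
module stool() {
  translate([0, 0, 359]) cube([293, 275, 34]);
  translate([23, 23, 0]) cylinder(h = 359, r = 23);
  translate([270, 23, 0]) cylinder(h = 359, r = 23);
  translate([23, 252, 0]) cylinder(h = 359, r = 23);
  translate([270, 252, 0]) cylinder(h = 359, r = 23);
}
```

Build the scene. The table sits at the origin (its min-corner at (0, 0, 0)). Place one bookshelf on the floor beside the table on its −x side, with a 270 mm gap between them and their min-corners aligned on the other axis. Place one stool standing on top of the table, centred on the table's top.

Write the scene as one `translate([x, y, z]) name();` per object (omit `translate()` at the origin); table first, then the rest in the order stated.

table();
translate([-1054, 0, 0]) bookshelf();
translate([417, 125, 763]) stool();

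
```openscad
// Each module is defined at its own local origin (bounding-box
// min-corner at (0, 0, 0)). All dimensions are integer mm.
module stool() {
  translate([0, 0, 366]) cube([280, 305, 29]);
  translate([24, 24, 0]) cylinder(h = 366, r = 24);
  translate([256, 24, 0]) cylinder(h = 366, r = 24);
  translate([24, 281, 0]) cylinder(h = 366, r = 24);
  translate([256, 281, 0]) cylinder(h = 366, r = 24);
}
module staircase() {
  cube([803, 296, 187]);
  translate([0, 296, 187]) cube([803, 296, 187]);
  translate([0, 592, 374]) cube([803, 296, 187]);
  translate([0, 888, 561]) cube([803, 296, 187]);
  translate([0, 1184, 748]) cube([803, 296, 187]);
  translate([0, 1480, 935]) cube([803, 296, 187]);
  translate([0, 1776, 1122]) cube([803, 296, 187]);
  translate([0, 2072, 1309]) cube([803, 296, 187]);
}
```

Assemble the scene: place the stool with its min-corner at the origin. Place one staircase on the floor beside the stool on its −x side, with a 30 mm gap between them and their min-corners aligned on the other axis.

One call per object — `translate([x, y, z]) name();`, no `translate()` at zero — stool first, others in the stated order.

stool();
translate([-833, 0, 0]) staircase();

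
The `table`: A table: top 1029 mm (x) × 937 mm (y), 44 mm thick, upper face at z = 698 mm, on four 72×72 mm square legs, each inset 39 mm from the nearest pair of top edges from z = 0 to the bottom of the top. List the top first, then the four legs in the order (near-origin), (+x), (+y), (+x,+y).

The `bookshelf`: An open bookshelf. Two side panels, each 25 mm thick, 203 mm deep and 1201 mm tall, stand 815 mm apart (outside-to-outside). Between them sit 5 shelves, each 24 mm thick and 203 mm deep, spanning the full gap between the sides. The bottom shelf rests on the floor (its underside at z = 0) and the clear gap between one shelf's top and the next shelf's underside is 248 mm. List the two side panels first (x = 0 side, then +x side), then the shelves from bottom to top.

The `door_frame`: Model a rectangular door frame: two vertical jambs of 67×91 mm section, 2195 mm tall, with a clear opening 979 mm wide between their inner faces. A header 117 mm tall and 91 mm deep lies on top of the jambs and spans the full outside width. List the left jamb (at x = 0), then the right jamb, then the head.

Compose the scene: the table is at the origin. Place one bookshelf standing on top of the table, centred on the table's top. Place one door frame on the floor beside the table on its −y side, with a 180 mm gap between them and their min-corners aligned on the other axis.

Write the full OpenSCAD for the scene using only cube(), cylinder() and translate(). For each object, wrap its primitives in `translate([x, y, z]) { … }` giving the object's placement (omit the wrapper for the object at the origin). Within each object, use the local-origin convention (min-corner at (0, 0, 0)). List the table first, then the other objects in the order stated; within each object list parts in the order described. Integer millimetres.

translate([0, 0, 654]) cube([1029, 937, 44]);
translate([39, 39, 0]) cube([72, 72, 654]);
translate([918, 39, 0]) cube([72, 72, 654]);
translate([39, 826, 0]) cube([72, 72, 654]);
translate([918, 826, 0]) cube([72, 72, 654]);
translate([107, 367, 698]) {
  cube([25, 203, 1201]);
  translate([790, 0, 0]) cube([25, 203, 1201]);
  translate([25, 0, 0]) cube([765, 203, 24]);
  translate([25, 0, 272]) cube([765, 203, 24]);
  translate([25, 0, 544]) cube([765, 203, 24]);
  translate([25, 0, 816]) cube([765, 203, 24]);
  translate([25, 0, 1088]) cube([765, 203, 24]);
}
translate([0, -271, 0]) {
  cube([67, 91, 2195]);
  translate([1046, 0, 0]) cube([67, 91, 2195]);
  translate([0, 0, 2195]) cube([1113, 91, 117]);
}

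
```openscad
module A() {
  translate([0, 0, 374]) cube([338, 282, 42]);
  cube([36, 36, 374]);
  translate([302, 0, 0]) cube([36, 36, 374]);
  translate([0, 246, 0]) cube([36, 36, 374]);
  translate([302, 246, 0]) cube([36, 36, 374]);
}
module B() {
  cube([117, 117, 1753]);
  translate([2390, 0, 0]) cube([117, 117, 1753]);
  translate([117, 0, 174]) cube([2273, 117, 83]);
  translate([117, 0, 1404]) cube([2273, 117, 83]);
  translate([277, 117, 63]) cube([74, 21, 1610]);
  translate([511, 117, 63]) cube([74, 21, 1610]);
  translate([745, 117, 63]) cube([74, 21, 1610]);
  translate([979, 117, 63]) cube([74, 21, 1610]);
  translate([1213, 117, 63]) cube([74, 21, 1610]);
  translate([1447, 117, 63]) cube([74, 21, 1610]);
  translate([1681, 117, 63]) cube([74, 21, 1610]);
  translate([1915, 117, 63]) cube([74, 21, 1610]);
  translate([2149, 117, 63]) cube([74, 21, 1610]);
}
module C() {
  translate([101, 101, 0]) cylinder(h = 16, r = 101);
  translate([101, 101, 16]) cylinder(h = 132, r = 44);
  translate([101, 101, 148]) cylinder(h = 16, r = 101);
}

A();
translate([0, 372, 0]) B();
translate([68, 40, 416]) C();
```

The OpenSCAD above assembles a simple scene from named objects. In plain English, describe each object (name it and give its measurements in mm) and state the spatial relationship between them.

A is a simple wooden stool: a rectangular seat 338 mm (x) by 282 mm (y), 42 mm thick, top face at z = 416 mm, on four square legs, each 36×36 mm in cross-section. The legs rest on z = 0, each flush with a corner of the seat.

B is a fence section. Two 117×117 mm posts, 1753 mm tall, stand on the floor with a clear span of 2273 mm between their inner faces. Two horizontal rails of 117×83 mm section span the gap between the posts with their undersides at z = 174 mm and z = 1404 mm, flush with the posts' −y face. 9 pickets, each 74 mm wide, 21 mm thick and 1610 mm tall, are fixed to the +y face of the rails with their bottoms at z = 63 mm, evenly spaced across the span with equal gaps (rounded down to the nearest mm) at the −x end and between each pair — any rounding remainder accumulates at the +x end.

C is a spool: two coaxial disc flanges of radius 101 mm and thickness 16 mm, joined by a core cylinder of radius 44 mm and height 132 mm. The lower flange rests on z = 0 and the three cylinders share a vertical axis.

The fence section is on the floor beside the stool on its +y side. The spool is on top of the stool, centred.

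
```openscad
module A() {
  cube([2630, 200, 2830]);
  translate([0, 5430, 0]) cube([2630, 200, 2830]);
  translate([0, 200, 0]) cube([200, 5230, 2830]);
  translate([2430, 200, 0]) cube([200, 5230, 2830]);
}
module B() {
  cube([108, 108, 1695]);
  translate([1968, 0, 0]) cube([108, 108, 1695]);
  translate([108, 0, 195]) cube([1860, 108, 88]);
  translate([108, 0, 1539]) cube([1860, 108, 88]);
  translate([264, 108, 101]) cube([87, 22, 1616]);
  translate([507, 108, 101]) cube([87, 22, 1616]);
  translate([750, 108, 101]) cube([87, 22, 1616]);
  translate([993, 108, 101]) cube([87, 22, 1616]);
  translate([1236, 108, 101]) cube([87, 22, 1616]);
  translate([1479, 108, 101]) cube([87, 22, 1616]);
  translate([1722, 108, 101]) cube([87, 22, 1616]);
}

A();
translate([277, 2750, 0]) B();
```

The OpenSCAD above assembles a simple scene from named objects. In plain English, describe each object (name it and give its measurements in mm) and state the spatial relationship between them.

A is the wall frame of a small rectangular building: four walls, each 2830 mm tall and 200 mm thick, enclosing a footprint 2630 mm (x) by 5630 mm (y) outside-to-outside, with no floor or roof. The front and back walls (the −y and +y sides) span the full width; the two side walls fit between them.

B is a fence section. Two 108×108 mm posts, 1695 mm tall, stand on the floor with a clear span of 1860 mm between their inner faces. Two horizontal rails of 108×88 mm section span the gap between the posts with their undersides at z = 195 mm and z = 1539 mm, flush with the posts' −y face. 7 pickets, each 87 mm wide, 22 mm thick and 1616 mm tall, are fixed to the +y face of the rails with their bottoms at z = 101 mm, evenly spaced across the span with equal gaps (rounded down to the nearest mm) at the −x end and between each pair — any rounding remainder accumulates at the +x end.

The fence section sits inside the house frame, centred.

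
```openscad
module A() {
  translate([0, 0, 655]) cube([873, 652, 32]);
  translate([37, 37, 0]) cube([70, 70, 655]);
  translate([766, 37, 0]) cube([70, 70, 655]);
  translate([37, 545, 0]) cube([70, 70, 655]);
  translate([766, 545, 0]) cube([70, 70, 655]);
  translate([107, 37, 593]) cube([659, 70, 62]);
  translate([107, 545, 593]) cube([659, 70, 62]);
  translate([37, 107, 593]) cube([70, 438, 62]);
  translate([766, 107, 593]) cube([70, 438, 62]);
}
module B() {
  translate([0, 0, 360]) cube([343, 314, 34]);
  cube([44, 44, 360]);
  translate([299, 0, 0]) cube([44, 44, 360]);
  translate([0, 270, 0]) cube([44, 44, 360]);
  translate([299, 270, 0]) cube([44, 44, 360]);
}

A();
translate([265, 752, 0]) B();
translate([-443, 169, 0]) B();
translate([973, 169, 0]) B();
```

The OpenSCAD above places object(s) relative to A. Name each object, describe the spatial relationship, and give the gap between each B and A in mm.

Each stool's nearest face is 100 mm from the table's bounding box.

A is a table. B is a stool. Three stools sit around the table at the +y, −x, +x sides. The gap between each stool and the table is 100 mm.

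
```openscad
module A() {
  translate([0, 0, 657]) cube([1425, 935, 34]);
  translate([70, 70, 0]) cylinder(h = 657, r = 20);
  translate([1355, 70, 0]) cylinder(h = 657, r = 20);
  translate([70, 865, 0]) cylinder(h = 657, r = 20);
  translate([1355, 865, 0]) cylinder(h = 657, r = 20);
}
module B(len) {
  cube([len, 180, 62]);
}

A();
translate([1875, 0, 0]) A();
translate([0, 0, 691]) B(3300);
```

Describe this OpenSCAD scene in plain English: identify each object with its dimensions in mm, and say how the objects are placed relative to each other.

A is a rectangular dining table. The top is 1425×935×34 mm with its upper surface at z = 691 mm. It stands on four round legs of 40 mm diameter, each leg's bounding box inset 50 mm from the nearest pair of top edges, running from the floor to the underside of the top.

B is a rectangular beam 3300 mm long (x), 180 mm deep (y), 62 mm thick (z).

The beam spans the tops of two tables placed 450 mm apart, resting at z = 691 mm.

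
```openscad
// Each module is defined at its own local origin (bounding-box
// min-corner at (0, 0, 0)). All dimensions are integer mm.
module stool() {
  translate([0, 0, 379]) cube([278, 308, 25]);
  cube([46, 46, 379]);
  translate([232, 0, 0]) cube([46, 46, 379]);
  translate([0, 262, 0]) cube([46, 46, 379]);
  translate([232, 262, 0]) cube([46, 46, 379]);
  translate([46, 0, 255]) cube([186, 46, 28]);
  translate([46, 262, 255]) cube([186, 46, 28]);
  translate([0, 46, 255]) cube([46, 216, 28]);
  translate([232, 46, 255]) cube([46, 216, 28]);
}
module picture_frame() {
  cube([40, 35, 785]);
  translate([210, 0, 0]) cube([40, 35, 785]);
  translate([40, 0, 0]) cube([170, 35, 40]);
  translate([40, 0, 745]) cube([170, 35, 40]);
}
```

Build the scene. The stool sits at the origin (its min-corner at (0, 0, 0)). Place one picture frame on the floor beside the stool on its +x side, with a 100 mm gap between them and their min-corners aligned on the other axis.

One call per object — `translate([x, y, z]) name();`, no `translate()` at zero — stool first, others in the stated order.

stool();
translate([378, 0, 0]) picture_frame();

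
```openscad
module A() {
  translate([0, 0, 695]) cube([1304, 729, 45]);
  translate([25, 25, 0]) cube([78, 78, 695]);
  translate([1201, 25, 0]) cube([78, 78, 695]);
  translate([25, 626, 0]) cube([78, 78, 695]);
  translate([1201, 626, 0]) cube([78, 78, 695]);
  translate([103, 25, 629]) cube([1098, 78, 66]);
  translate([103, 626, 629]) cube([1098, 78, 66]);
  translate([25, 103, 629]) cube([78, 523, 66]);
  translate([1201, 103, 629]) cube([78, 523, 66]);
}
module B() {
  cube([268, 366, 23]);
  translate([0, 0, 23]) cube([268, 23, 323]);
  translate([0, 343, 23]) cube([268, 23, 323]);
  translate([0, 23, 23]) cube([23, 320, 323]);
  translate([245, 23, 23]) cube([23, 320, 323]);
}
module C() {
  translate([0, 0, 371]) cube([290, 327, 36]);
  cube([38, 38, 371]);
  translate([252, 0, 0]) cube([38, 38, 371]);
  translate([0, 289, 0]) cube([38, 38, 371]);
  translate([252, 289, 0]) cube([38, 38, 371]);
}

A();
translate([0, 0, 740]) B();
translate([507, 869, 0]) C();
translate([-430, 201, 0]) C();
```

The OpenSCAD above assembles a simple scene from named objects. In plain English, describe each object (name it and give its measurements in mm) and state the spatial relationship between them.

A is a table: top 1304 mm (x) × 729 mm (y), 45 mm thick, upper face at z = 740 mm, on four 78×78 mm square legs, each inset 25 mm from the nearest pair of top edges, running from z = 0 to the bottom of the top. Four apron rails, 78 mm thick and 66 mm tall, run between adjacent legs with their top edges flush with the underside of the top and their outer faces flush with the legs' outer faces.

B is an open storage box with external size 268×366×346 mm and wall thickness 23 mm (the base is also 23 mm thick). The base covers the whole footprint; the four walls stand on the base, with the y-facing walls full-width and the x-facing walls fitting between their inner faces.

C is a simple wooden stool: a rectangular seat 290 mm (x) by 327 mm (y), 36 mm thick, top face at z = 407 mm, on four square legs, each 38×38 mm in cross-section. The legs rest on z = 0, each flush with a corner of the seat.

The open box is on top of the table. Two stools sit around the table at the +y, −x sides.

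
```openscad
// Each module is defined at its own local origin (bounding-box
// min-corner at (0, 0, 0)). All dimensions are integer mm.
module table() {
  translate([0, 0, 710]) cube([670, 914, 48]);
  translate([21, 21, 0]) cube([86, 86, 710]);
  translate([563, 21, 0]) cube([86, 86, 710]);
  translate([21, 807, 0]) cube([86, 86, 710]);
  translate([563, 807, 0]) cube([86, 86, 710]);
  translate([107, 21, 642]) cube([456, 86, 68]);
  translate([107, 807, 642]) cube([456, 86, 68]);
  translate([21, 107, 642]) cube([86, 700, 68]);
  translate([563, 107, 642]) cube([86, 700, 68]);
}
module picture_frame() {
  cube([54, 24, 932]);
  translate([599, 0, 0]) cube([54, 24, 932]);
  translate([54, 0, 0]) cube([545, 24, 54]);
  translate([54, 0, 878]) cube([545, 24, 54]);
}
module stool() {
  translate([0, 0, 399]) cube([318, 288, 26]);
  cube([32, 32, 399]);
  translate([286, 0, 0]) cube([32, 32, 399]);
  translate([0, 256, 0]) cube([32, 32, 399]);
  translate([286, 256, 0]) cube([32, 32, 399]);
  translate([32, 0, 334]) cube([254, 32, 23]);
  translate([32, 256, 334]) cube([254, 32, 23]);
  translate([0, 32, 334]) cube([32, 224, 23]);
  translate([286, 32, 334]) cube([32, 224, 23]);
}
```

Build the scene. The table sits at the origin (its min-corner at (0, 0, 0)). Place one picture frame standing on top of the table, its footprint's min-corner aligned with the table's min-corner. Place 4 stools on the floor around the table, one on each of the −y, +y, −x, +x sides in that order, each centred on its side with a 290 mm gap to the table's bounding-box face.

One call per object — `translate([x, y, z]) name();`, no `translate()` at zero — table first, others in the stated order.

table();
translate([0, 0, 758]) picture_frame();
translate([176, -578, 0]) stool();
translate([176, 1204, 0]) stool();
translate([-608, 313, 0]) stool();
translate([960, 313, 0]) stool();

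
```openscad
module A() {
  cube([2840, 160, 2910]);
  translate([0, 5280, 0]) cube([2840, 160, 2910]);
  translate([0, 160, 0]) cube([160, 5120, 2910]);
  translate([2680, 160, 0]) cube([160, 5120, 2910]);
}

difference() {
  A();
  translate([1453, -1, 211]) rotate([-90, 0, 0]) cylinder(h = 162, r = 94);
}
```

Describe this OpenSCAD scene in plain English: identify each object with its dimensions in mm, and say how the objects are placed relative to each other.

A is the wall frame of a small rectangular building: four walls, each 2910 mm tall and 160 mm thick, enclosing a footprint 2840 mm (x) by 5440 mm (y) outside-to-outside, with no floor or roof. The front and back walls (the −y and +y sides) span the full width; the two side walls fit between them.

The house frame has a circular hole of radius 94 mm through its front wall, centred at (x = 1453, z = 211).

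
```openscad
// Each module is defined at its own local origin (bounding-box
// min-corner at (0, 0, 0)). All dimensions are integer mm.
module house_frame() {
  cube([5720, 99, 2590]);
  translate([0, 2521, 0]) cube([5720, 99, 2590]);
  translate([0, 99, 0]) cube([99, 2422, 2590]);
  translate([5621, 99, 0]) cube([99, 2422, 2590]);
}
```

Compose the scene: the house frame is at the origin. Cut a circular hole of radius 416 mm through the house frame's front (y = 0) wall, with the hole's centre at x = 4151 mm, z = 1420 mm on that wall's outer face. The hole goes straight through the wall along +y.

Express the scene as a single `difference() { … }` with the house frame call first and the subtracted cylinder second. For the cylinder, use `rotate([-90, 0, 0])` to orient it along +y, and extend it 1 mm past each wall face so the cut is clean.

difference() {
  house_frame();
  translate([4151, -1, 1420]) rotate([-90, 0, 0]) cylinder(h = 101, r = 416);
}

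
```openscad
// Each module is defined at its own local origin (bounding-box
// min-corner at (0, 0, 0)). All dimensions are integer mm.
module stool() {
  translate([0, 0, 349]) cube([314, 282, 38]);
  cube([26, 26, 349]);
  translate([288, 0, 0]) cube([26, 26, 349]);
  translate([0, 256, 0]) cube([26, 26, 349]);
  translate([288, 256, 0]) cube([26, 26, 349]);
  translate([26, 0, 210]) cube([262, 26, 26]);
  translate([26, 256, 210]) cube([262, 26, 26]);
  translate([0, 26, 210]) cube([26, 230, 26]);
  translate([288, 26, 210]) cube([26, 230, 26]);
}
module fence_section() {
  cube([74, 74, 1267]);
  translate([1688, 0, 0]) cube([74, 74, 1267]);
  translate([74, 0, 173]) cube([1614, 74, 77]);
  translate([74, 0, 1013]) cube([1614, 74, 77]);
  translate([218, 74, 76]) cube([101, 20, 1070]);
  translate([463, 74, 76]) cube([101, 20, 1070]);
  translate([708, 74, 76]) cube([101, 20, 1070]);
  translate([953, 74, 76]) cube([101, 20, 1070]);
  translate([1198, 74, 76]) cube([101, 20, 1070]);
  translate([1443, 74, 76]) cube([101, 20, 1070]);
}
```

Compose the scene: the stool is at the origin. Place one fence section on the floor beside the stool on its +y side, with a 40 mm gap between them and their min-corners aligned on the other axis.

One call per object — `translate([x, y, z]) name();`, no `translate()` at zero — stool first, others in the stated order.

stool();
translate([0, 322, 0]) fence_section();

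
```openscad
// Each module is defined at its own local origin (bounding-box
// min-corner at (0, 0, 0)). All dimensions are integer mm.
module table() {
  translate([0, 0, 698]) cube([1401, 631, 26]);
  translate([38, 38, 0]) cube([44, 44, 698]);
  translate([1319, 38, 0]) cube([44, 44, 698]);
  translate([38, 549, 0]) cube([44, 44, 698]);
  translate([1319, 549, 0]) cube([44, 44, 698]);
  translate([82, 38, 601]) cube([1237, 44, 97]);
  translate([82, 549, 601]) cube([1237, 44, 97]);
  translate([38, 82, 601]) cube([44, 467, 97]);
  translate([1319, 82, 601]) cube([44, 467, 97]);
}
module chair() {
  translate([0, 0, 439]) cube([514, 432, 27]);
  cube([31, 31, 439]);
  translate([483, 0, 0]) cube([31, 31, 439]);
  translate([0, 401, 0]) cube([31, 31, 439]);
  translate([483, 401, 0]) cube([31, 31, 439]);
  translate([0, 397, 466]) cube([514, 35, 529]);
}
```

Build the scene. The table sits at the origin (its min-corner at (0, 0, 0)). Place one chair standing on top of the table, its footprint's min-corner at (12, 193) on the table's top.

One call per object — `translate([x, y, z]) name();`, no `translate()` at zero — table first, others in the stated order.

table();
translate([12, 193, 724]) chair();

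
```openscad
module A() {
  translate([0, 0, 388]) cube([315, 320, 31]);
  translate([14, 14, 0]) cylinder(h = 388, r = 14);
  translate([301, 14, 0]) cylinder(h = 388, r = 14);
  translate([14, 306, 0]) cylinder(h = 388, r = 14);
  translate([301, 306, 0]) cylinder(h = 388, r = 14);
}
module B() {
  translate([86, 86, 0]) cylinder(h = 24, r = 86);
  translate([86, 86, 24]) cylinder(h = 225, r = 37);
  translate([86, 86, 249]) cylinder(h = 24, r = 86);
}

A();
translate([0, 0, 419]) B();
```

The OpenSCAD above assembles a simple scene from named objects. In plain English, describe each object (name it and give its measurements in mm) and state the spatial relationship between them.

A is a simple wooden stool: a rectangular seat 315 mm (x) by 320 mm (y), 31 mm thick, top face at z = 419 mm, on four round legs, each 28 mm in diameter. The legs rest on z = 0, each leg's axis is inset half a diameter from the nearest pair of seat edges (so the leg's bounding box is flush with the corner).

B is a spool: two coaxial disc flanges of radius 86 mm and thickness 24 mm, joined by a core cylinder of radius 37 mm and height 225 mm. The lower flange rests on z = 0 and the three cylinders share a vertical axis.

The spool is on top of the stool.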